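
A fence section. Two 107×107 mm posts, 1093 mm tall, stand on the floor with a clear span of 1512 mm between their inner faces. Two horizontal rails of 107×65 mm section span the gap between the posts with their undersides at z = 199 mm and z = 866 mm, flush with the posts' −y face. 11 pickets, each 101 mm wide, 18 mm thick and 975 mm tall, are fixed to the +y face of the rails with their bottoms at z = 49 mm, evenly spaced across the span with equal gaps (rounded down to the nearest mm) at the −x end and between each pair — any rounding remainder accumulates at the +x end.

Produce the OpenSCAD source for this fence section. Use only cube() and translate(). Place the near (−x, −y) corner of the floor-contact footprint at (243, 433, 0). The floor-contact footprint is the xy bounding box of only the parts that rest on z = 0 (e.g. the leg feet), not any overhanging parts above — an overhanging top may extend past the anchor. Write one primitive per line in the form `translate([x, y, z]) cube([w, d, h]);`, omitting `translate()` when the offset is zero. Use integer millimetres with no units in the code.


translate([243, 433, 0]) cube([107, 107, 1093]);
translate([1862, 433, 0]) cube([107, 107, 1093]);
translate([350, 433, 199]) cube([1512, 107, 65]);
translate([350, 433, 866]) cube([1512, 107, 65]);
translate([383, 540, 49]) cube([101, 18, 975]);
translate([517, 540, 49]) cube([101, 18, 975]);
translate([651, 540, 49]) cube([101, 18, 975]);
translate([785, 540, 49]) cube([101, 18, 975]);
translate([919, 540, 49]) cube([101, 18, 975]);
translate([1053, 540, 49]) cube([101, 18, 975]);
translate([1187, 540, 49]) cube([101, 18, 975]);
translate([1321, 540, 49]) cube([101, 18, 975]);
translate([1455, 540, 49]) cube([101, 18, 975]);
translate([1589, 540, 49]) cube([101, 18, 975]);
translate([1723, 540, 49]) cube([101, 18, 975]);


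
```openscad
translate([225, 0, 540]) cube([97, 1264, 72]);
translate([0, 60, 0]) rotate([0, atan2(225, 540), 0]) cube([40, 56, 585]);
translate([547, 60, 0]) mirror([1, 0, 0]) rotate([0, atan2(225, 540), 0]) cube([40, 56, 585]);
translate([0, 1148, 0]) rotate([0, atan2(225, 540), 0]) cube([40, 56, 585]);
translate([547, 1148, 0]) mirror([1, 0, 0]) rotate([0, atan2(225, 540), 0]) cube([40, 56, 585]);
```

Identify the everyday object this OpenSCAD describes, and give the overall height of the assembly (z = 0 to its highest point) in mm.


A sawhorse. The overall height is 612 mm.

A beam across two mirrored pairs of raked legs — a sawhorse. The beam's underside is at z = 540 (matching the legs' vertical rise in atan2(225, 540)) and the beam is 72 mm tall, so its top is at 540 + 72 = 612 mm. The raked legs top out at the beam's underside, so that is the highest point.


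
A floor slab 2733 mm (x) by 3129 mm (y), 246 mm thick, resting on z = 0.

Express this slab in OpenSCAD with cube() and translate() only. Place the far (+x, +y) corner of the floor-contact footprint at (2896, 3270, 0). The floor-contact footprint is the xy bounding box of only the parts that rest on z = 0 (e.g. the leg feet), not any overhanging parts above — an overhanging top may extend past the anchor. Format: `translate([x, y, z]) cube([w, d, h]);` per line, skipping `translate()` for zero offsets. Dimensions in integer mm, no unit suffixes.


translate([163, 141, 0]) cube([2733, 3129, 246]);


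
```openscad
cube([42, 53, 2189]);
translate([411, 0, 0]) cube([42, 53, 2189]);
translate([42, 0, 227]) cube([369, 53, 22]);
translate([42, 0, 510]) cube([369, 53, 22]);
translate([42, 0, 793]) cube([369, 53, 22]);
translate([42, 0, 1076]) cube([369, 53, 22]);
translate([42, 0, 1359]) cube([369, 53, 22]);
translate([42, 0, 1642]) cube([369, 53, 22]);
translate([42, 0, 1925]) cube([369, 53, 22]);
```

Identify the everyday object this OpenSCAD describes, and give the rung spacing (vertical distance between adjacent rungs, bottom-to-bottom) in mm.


A ladder. The rung spacing is 283 mm.

Two tall 42×53 posts with 7 short bars between them — a ladder. Adjacent rungs sit at z = 227 and z = 510, so the spacing is 510 − 227 = 283 mm.


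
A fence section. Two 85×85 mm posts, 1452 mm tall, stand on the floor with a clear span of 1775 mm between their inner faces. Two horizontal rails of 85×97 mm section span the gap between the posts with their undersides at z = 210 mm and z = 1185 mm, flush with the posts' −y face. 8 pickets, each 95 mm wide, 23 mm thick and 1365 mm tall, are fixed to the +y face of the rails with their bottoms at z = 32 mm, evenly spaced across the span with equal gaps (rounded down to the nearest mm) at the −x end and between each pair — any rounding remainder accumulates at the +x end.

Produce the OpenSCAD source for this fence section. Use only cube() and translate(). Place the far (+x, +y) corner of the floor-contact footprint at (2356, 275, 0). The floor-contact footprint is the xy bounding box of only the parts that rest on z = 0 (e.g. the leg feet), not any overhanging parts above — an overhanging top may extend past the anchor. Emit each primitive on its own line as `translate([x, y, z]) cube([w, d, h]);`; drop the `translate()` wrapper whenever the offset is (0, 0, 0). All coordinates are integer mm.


translate([411, 190, 0]) cube([85, 85, 1452]);
translate([2271, 190, 0]) cube([85, 85, 1452]);
translate([496, 190, 210]) cube([1775, 85, 97]);
translate([496, 190, 1185]) cube([1775, 85, 97]);
translate([608, 275, 32]) cube([95, 23, 1365]);
translate([815, 275, 32]) cube([95, 23, 1365]);
translate([1022, 275, 32]) cube([95, 23, 1365]);
translate([1229, 275, 32]) cube([95, 23, 1365]);
translate([1436, 275, 32]) cube([95, 23, 1365]);
translate([1643, 275, 32]) cube([95, 23, 1365]);
translate([1850, 275, 32]) cube([95, 23, 1365]);
translate([2057, 275, 32]) cube([95, 23, 1365]);


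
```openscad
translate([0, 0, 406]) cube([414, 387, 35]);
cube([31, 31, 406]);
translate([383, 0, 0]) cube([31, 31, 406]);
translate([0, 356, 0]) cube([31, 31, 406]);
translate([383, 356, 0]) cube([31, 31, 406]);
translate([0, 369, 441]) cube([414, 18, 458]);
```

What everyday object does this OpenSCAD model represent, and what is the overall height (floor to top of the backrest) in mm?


A chair. The overall height is 899 mm.

A slab on four corner posts with a tall panel at the back — a chair. The seat slab sits at z = 406 with thickness 35, and the 458 mm backrest starts at the seat top, so the overall height is 406 + 35 + 458 = 899 mm.


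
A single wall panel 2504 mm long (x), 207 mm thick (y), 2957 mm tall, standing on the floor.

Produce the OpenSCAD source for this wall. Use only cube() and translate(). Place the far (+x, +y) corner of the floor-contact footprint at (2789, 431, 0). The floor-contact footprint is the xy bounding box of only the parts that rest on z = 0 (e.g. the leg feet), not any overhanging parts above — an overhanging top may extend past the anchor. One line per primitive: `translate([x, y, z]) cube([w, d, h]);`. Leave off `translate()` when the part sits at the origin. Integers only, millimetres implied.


translate([285, 224, 0]) cube([2504, 207, 2957]);


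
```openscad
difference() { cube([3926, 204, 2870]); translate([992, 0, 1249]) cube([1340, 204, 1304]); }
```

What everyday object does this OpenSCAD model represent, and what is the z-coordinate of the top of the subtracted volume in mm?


A wall with a window opening. The window head height is 2553 mm.

A wall with a rectangular opening subtracted — a window. Sill at z = 1249, opening 1304 mm tall, so the head is at 1249 + 1304 = 2553 mm.


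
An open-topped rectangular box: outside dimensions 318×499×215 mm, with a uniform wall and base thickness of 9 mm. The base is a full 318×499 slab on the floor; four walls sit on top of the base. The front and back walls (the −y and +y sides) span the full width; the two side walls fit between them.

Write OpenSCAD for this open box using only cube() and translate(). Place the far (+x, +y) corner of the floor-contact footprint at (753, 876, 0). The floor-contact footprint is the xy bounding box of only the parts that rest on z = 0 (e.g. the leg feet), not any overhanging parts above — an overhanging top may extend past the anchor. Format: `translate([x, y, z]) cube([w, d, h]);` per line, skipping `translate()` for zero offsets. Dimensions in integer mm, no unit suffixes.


translate([435, 377, 0]) cube([318, 499, 9]);
translate([435, 377, 9]) cube([318, 9, 206]);
translate([435, 867, 9]) cube([318, 9, 206]);
translate([435, 386, 9]) cube([9, 481, 206]);
translate([744, 386, 9]) cube([9, 481, 206]);


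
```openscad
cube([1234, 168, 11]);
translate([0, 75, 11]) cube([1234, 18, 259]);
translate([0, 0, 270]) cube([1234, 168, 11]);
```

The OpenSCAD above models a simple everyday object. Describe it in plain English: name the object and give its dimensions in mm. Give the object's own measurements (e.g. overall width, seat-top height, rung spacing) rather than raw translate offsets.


An I-beam lying along x, 1234 mm long. Overall section height 281 mm. Two flanges 168 mm wide (y) and 11 mm thick, one on the floor and one at the top; a web 18 mm thick runs between them, centred on the flange width.


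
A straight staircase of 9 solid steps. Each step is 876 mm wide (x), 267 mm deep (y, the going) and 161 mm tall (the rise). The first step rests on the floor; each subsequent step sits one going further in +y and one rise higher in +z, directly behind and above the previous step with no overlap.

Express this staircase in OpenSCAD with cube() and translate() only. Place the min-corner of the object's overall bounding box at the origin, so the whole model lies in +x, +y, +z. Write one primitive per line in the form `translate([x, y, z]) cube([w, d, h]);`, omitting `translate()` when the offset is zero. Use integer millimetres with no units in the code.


cube([876, 267, 161]);
translate([0, 267, 161]) cube([876, 267, 161]);
translate([0, 534, 322]) cube([876, 267, 161]);
translate([0, 801, 483]) cube([876, 267, 161]);
translate([0, 1068, 644]) cube([876, 267, 161]);
translate([0, 1335, 805]) cube([876, 267, 161]);
translate([0, 1602, 966]) cube([876, 267, 161]);
translate([0, 1869, 1127]) cube([876, 267, 161]);
translate([0, 2136, 1288]) cube([876, 267, 161]);


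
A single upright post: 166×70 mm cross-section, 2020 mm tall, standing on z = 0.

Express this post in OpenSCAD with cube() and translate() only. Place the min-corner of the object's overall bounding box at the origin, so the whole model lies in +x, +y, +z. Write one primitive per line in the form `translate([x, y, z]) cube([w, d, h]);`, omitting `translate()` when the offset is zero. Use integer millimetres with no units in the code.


cube([166, 70, 2020]);


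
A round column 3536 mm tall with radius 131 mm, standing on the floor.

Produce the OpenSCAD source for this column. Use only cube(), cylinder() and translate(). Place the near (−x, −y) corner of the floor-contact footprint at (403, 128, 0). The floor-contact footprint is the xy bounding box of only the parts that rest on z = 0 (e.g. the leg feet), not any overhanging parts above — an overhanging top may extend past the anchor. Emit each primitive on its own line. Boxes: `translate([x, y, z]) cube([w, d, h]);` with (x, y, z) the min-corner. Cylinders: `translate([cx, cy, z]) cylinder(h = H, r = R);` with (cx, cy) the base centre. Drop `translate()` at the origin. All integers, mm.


translate([534, 259, 0]) cylinder(h = 3536, r = 131);


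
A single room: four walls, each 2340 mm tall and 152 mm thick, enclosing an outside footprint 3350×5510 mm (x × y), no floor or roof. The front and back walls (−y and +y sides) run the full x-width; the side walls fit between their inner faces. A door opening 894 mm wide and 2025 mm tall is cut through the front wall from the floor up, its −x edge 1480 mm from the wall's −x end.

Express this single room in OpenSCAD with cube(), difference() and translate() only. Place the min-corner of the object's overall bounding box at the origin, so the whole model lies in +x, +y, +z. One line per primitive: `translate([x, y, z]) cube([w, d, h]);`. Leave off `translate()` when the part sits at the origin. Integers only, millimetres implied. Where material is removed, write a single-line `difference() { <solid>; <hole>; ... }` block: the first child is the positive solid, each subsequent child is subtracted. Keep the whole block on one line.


difference() { cube([3350, 152, 2340]); translate([1480, 0, 0]) cube([894, 152, 2025]); }
translate([0, 5358, 0]) cube([3350, 152, 2340]);
translate([0, 152, 0]) cube([152, 5206, 2340]);
translate([3198, 152, 0]) cube([152, 5206, 2340]);


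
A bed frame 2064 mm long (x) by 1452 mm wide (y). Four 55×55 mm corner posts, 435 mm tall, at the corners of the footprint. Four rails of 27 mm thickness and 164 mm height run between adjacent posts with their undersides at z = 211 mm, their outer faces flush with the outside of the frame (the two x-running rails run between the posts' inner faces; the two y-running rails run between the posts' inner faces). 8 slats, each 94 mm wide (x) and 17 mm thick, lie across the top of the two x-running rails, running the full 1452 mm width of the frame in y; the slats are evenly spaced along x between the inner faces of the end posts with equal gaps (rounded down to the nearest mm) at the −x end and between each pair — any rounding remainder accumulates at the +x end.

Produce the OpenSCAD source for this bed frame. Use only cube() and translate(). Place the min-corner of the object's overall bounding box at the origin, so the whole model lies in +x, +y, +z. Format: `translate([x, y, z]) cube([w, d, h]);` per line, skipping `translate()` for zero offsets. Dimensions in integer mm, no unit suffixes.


cube([55, 55, 435]);
translate([0, 1397, 0]) cube([55, 55, 435]);
translate([2009, 0, 0]) cube([55, 55, 435]);
translate([2009, 1397, 0]) cube([55, 55, 435]);
translate([55, 0, 211]) cube([1954, 27, 164]);
translate([55, 1425, 211]) cube([1954, 27, 164]);
translate([0, 55, 211]) cube([27, 1342, 164]);
translate([2037, 55, 211]) cube([27, 1342, 164]);
translate([188, 0, 375]) cube([94, 1452, 17]);
translate([415, 0, 375]) cube([94, 1452, 17]);
translate([642, 0, 375]) cube([94, 1452, 17]);
translate([869, 0, 375]) cube([94, 1452, 17]);
translate([1096, 0, 375]) cube([94, 1452, 17]);
translate([1323, 0, 375]) cube([94, 1452, 17]);
translate([1550, 0, 375]) cube([94, 1452, 17]);
translate([1777, 0, 375]) cube([94, 1452, 17]);


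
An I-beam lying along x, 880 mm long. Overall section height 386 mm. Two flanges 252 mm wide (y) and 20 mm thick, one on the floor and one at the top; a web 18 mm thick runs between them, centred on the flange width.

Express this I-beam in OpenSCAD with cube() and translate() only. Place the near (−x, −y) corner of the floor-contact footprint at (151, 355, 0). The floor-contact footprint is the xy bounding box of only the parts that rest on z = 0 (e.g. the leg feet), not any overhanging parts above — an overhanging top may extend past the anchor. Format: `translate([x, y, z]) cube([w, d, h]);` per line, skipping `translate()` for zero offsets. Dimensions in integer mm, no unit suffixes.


translate([151, 355, 0]) cube([880, 252, 20]);
translate([151, 472, 20]) cube([880, 18, 346]);
translate([151, 355, 366]) cube([880, 252, 20]);


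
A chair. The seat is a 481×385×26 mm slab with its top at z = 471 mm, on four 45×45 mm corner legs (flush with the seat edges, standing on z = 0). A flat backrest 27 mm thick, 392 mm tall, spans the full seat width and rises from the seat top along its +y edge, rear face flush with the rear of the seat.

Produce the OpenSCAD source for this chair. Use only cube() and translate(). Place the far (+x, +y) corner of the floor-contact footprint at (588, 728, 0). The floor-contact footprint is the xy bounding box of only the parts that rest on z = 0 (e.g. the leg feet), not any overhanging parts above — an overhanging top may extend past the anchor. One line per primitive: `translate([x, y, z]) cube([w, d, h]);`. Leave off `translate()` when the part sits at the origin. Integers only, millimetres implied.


translate([107, 343, 445]) cube([481, 385, 26]);
translate([107, 343, 0]) cube([45, 45, 445]);
translate([543, 343, 0]) cube([45, 45, 445]);
translate([107, 683, 0]) cube([45, 45, 445]);
translate([543, 683, 0]) cube([45, 45, 445]);
translate([107, 701, 471]) cube([481, 27, 392]);


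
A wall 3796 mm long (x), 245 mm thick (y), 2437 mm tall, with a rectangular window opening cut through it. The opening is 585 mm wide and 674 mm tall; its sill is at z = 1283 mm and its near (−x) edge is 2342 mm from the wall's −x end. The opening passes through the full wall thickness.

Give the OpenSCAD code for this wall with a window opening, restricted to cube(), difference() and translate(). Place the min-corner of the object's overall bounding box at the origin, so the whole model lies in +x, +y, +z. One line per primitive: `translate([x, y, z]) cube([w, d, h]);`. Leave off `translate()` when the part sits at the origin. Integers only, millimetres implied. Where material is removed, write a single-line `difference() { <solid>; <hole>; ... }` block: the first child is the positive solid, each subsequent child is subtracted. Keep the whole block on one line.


difference() { cube([3796, 245, 2437]); translate([2342, 0, 1283]) cube([585, 245, 674]); }


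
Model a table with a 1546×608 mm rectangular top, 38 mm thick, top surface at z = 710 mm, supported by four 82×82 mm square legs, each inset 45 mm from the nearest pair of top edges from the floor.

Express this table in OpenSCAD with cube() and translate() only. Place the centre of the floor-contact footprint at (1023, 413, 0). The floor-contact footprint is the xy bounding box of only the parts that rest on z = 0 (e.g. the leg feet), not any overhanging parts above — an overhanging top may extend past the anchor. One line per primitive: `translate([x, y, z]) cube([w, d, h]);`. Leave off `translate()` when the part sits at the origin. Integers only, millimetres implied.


translate([250, 109, 672]) cube([1546, 608, 38]);
translate([295, 154, 0]) cube([82, 82, 672]);
translate([1669, 154, 0]) cube([82, 82, 672]);
translate([295, 590, 0]) cube([82, 82, 672]);
translate([1669, 590, 0]) cube([82, 82, 672]);


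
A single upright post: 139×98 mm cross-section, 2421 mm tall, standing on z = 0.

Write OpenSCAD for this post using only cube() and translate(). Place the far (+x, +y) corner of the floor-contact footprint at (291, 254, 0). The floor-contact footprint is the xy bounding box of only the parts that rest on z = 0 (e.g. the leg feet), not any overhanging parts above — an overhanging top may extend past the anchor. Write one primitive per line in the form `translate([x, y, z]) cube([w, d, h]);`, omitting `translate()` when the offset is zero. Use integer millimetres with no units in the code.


translate([152, 156, 0]) cube([139, 98, 2421]);


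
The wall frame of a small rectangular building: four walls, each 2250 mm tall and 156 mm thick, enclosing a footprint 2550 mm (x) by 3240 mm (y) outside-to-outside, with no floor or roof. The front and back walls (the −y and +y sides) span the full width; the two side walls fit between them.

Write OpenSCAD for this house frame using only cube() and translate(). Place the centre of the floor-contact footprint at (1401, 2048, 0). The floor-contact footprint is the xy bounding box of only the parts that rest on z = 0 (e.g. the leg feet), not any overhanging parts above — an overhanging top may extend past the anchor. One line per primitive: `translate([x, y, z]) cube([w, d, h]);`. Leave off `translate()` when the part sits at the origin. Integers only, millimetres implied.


translate([126, 428, 0]) cube([2550, 156, 2250]);
translate([126, 3512, 0]) cube([2550, 156, 2250]);
translate([126, 584, 0]) cube([156, 2928, 2250]);
translate([2520, 584, 0]) cube([156, 2928, 2250]);


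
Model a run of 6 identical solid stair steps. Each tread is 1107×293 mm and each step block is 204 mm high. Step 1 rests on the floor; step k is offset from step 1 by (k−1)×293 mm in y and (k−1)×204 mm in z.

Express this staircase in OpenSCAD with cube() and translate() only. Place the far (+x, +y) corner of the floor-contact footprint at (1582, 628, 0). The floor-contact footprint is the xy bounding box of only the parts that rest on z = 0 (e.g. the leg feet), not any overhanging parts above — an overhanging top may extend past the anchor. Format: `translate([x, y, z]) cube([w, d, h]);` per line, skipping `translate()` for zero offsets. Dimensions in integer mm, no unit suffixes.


translate([475, 335, 0]) cube([1107, 293, 204]);
translate([475, 628, 204]) cube([1107, 293, 204]);
translate([475, 921, 408]) cube([1107, 293, 204]);
translate([475, 1214, 612]) cube([1107, 293, 204]);
translate([475, 1507, 816]) cube([1107, 293, 204]);
translate([475, 1800, 1020]) cube([1107, 293, 204]);


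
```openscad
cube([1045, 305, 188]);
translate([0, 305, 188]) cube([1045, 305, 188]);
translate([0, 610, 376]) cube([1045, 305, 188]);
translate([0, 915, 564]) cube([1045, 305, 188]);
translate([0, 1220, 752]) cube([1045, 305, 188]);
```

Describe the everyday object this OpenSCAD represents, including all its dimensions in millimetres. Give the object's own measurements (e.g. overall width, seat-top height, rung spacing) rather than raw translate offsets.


A straight staircase of 5 solid steps. Each step is 1045 mm wide (x), 305 mm deep (y, the going) and 188 mm tall (the rise). The first step rests on the floor; each subsequent step sits one going further in +y and one rise higher in +z, directly behind and above the previous step with no overlap.


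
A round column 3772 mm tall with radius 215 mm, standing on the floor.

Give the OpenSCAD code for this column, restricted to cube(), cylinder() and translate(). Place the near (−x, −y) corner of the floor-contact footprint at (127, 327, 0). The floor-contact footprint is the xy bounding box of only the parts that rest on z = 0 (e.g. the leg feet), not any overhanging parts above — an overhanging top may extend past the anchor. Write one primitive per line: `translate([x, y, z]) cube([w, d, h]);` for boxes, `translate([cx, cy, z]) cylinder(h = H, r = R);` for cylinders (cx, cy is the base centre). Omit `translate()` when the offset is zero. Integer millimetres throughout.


translate([342, 542, 0]) cylinder(h = 3772, r = 215);


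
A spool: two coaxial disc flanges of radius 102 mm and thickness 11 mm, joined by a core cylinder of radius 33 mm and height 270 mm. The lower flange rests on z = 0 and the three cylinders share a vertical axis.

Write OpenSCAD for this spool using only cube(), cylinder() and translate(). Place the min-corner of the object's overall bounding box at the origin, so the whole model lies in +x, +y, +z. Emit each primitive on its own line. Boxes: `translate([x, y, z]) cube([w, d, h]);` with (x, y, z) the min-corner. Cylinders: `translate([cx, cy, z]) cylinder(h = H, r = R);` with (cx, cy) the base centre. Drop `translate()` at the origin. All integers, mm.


translate([102, 102, 0]) cylinder(h = 11, r = 102);
translate([102, 102, 11]) cylinder(h = 270, r = 33);
translate([102, 102, 281]) cylinder(h = 11, r = 102);


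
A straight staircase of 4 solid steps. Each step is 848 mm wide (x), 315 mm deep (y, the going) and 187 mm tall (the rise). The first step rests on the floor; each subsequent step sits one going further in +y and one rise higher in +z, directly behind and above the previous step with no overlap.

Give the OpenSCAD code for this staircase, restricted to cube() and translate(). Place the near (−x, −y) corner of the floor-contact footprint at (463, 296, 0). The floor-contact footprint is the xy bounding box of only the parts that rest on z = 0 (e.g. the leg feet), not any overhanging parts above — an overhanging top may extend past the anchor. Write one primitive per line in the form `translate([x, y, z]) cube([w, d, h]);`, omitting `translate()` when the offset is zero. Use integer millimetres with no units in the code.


translate([463, 296, 0]) cube([848, 315, 187]);
translate([463, 611, 187]) cube([848, 315, 187]);
translate([463, 926, 374]) cube([848, 315, 187]);
translate([463, 1241, 561]) cube([848, 315, 187]);


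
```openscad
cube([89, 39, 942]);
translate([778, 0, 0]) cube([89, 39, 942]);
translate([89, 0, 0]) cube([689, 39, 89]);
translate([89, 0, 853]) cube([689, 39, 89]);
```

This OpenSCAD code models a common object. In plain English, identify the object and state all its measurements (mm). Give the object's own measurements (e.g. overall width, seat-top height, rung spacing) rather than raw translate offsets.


A rectangular picture frame lying in the x–z plane (depth along y). The opening is 689 mm wide (x) by 764 mm tall (z), surrounded by a border 89 mm wide on all four sides. The frame is 39 mm deep and is made of two full-height vertical stiles with two horizontal rails fitted between them.


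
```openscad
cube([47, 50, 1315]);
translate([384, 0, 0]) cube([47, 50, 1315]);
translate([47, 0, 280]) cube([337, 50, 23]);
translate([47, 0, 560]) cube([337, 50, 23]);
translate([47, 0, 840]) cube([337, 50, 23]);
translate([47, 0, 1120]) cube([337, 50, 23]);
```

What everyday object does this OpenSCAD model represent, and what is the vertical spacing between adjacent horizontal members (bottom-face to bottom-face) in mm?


A ladder. The rung spacing is 280 mm.

Two tall 47×50 posts with 4 short bars between them — a ladder. Adjacent rungs sit at z = 280 and z = 560, so the spacing is 560 − 280 = 280 mm.


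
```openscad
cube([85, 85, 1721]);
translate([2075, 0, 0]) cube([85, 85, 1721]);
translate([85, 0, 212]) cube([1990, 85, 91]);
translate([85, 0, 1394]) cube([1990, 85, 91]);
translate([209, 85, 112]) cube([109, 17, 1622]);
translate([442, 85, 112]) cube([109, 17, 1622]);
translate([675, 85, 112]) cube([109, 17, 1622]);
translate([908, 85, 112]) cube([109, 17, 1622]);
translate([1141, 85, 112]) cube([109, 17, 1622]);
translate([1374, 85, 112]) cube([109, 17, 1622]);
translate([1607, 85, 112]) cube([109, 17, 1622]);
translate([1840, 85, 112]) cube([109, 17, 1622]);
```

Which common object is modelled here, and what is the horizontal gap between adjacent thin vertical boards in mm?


A fence section. The picket gap is 124 mm.

Two posts, two rails, 8 pickets — a fence section. Span 1990 mm holds 8 pickets of 109 mm with 9 equal gaps: ⌊(1990 − 8·109) / 9⌋ = 124 mm.


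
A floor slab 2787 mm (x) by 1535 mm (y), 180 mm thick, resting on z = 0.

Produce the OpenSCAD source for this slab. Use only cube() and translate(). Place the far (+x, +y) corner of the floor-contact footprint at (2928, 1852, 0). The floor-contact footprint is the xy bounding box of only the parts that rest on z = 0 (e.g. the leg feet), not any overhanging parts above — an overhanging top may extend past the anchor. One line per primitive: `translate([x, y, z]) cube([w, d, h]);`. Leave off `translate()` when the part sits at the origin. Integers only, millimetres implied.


translate([141, 317, 0]) cube([2787, 1535, 180]);


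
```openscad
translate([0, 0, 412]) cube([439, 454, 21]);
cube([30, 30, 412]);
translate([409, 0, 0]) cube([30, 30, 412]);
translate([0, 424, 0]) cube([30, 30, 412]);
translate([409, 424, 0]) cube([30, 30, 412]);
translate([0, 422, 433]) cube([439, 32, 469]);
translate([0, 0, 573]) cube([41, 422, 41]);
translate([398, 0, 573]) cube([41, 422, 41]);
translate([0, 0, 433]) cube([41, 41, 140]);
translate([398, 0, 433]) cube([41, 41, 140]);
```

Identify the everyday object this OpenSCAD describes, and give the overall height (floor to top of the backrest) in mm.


A chair. The overall height is 902 mm.

A slab on four corner posts with a tall panel at the back — a chair. The seat slab sits at z = 412 with thickness 21, and the 469 mm backrest starts at the seat top, so the overall height is 412 + 21 + 469 = 902 mm.


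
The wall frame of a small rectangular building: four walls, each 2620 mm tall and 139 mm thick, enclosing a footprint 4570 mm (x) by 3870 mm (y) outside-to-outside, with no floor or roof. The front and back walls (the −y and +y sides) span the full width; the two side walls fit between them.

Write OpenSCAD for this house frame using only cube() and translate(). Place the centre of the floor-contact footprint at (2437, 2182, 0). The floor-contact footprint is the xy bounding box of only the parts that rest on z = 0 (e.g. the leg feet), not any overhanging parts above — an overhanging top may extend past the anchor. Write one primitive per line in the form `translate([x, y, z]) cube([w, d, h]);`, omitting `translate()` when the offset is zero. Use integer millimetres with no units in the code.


translate([152, 247, 0]) cube([4570, 139, 2620]);
translate([152, 3978, 0]) cube([4570, 139, 2620]);
translate([152, 386, 0]) cube([139, 3592, 2620]);
translate([4583, 386, 0]) cube([139, 3592, 2620]);


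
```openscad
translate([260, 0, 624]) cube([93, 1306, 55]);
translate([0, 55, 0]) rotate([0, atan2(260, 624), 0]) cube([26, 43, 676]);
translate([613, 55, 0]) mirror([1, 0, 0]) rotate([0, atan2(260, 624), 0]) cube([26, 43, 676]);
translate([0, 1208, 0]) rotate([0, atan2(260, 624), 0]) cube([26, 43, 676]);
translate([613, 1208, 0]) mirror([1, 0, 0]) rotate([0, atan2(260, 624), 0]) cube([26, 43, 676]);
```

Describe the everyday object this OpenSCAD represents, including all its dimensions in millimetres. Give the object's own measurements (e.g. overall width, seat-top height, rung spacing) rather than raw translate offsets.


A sawhorse. A 93×1306×55 mm beam (x, y, z) sits on two A-frame leg pairs. Each pair is two raked legs of 26×43 mm section (43 mm along y) splaying symmetrically in x. Each leg rises 624 mm vertically over 260 mm of horizontal reach and is 676 mm long along its own axis. Every leg's outer bottom edge rests on the floor and its outer top edge meets a bottom edge of the beam — the left legs (tilting toward +x) meet the beam's −x bottom edge, the right legs (their mirror images, tilting toward −x) meet its +x bottom edge — so the leg tops tuck under the beam, the beam's underside is 624 mm above the floor, and the feet are 613 mm apart outside-to-outside with the beam centred between them. The two leg pairs are set in 55 mm from either end of the beam.


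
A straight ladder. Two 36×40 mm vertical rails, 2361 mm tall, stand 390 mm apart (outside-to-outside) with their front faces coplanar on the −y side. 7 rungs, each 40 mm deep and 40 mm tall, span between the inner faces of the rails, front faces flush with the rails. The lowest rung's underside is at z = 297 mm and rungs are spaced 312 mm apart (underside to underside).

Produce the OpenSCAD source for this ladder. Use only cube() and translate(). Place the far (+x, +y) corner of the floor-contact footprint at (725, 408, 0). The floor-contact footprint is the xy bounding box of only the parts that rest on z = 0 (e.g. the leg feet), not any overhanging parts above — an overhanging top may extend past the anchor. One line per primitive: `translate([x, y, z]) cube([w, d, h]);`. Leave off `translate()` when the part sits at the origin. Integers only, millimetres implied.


translate([335, 368, 0]) cube([36, 40, 2361]);
translate([689, 368, 0]) cube([36, 40, 2361]);
translate([371, 368, 297]) cube([318, 40, 40]);
translate([371, 368, 609]) cube([318, 40, 40]);
translate([371, 368, 921]) cube([318, 40, 40]);
translate([371, 368, 1233]) cube([318, 40, 40]);
translate([371, 368, 1545]) cube([318, 40, 40]);
translate([371, 368, 1857]) cube([318, 40, 40]);
translate([371, 368, 2169]) cube([318, 40, 40]);


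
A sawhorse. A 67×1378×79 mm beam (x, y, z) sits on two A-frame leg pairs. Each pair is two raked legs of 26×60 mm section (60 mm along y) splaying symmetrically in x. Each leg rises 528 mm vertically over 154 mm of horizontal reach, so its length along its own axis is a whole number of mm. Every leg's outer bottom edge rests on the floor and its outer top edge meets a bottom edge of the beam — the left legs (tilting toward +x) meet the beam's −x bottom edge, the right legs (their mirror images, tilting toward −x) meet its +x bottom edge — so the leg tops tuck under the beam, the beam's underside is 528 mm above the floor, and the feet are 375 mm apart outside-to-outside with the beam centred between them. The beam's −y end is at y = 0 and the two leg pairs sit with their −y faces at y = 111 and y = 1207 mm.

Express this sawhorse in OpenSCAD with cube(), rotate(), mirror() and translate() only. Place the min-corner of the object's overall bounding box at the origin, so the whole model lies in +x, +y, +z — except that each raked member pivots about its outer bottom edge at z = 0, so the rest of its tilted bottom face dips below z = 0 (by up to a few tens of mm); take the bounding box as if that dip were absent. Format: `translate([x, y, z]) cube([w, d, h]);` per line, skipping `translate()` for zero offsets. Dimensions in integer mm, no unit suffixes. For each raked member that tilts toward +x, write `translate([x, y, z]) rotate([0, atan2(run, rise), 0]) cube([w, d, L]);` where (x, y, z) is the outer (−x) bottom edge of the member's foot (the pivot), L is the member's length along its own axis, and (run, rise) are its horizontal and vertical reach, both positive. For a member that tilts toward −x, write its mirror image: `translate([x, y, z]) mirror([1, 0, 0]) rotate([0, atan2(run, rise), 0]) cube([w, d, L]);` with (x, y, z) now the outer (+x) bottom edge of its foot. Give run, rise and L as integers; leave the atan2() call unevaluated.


translate([154, 0, 528]) cube([67, 1378, 79]);
translate([0, 111, 0]) rotate([0, atan2(154, 528), 0]) cube([26, 60, 550]);
translate([375, 111, 0]) mirror([1, 0, 0]) rotate([0, atan2(154, 528), 0]) cube([26, 60, 550]);
translate([0, 1207, 0]) rotate([0, atan2(154, 528), 0]) cube([26, 60, 550]);
translate([375, 1207, 0]) mirror([1, 0, 0]) rotate([0, atan2(154, 528), 0]) cube([26, 60, 550]);


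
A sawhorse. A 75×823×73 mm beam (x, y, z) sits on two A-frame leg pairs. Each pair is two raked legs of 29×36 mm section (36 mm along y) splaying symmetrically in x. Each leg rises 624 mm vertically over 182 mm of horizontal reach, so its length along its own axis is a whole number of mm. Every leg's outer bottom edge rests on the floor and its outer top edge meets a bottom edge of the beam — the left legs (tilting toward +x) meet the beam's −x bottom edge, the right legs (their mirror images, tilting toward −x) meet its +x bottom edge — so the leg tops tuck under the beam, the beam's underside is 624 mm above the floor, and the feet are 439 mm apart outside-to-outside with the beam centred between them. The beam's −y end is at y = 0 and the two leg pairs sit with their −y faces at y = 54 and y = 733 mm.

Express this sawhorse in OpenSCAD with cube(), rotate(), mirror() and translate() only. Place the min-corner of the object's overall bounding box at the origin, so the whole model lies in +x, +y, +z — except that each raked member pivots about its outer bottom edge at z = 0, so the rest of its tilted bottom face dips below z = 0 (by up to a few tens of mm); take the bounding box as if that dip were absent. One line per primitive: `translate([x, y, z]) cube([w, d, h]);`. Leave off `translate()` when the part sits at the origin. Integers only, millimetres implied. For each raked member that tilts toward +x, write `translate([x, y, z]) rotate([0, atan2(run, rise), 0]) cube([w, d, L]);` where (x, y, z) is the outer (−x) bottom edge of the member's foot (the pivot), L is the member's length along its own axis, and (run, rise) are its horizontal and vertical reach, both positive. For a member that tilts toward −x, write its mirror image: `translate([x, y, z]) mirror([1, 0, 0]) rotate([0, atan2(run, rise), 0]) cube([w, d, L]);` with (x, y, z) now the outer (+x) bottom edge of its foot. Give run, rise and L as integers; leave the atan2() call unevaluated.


// leg length = √(182² + 624²) = 650
// right-leg outer foot x = 2·182 + 75 = 439
// beam min-corner = (182, 0, 624)
translate([182, 0, 624]) cube([75, 823, 73]);
translate([0, 54, 0]) rotate([0, atan2(182, 624), 0]) cube([29, 36, 650]);
translate([439, 54, 0]) mirror([1, 0, 0]) rotate([0, atan2(182, 624), 0]) cube([29, 36, 650]);
translate([0, 733, 0]) rotate([0, atan2(182, 624), 0]) cube([29, 36, 650]);
translate([439, 733, 0]) mirror([1, 0, 0]) rotate([0, atan2(182, 624), 0]) cube([29, 36, 650]);


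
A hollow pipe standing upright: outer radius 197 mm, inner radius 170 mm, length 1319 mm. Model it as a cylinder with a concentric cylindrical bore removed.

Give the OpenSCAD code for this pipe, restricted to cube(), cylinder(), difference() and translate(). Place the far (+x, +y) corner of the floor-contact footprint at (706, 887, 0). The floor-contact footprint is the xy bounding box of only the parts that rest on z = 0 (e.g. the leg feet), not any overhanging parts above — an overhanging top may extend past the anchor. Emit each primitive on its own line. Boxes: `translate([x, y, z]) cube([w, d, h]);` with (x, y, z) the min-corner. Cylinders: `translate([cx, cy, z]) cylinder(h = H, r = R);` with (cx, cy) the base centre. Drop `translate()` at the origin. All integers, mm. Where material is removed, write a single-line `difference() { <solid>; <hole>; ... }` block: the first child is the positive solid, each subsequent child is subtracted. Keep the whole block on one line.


difference() { translate([509, 690, 0]) cylinder(h = 1319, r = 197); translate([509, 690, 0]) cylinder(h = 1319, r = 170); }


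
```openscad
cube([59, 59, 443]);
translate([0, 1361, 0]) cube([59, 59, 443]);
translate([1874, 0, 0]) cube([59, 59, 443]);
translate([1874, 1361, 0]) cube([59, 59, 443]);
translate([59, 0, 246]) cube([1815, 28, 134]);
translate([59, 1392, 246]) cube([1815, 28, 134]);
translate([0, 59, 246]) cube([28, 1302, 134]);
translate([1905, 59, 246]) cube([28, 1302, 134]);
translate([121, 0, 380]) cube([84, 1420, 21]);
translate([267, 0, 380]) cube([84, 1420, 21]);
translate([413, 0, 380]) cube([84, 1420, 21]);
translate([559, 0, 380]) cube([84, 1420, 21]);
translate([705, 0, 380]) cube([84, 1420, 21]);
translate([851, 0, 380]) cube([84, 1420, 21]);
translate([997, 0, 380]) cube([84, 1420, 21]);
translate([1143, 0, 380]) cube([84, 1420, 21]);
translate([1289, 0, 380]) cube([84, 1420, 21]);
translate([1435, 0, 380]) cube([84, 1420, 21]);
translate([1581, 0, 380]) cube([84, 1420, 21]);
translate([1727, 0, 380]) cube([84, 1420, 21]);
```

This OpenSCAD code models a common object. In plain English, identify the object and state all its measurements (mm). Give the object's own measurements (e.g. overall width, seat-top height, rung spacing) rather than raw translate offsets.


A bed frame 1933 mm long (x) by 1420 mm wide (y). Four 59×59 mm corner posts, 443 mm tall, at the corners of the footprint. Four rails of 28 mm thickness and 134 mm height run between adjacent posts with their undersides at z = 246 mm, their outer faces flush with the outside of the frame (the two x-running rails run between the posts' inner faces; the two y-running rails run between the posts' inner faces). 12 slats, each 84 mm wide (x) and 21 mm thick, lie across the top of the two x-running rails, running the full 1420 mm width of the frame in y; along x they sit between the end posts with a 62 mm gap after the −x posts and between neighbouring slats, leaving 63 mm before the +x posts.


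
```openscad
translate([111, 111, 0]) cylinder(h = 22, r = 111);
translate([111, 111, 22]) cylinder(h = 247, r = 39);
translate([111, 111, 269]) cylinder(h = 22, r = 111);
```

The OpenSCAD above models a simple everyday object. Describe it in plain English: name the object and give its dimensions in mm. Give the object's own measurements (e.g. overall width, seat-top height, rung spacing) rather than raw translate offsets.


A spool: two coaxial disc flanges of radius 111 mm and thickness 22 mm, joined by a core cylinder of radius 39 mm and height 247 mm. The lower flange rests on z = 0 and the three cylinders share a vertical axis.
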